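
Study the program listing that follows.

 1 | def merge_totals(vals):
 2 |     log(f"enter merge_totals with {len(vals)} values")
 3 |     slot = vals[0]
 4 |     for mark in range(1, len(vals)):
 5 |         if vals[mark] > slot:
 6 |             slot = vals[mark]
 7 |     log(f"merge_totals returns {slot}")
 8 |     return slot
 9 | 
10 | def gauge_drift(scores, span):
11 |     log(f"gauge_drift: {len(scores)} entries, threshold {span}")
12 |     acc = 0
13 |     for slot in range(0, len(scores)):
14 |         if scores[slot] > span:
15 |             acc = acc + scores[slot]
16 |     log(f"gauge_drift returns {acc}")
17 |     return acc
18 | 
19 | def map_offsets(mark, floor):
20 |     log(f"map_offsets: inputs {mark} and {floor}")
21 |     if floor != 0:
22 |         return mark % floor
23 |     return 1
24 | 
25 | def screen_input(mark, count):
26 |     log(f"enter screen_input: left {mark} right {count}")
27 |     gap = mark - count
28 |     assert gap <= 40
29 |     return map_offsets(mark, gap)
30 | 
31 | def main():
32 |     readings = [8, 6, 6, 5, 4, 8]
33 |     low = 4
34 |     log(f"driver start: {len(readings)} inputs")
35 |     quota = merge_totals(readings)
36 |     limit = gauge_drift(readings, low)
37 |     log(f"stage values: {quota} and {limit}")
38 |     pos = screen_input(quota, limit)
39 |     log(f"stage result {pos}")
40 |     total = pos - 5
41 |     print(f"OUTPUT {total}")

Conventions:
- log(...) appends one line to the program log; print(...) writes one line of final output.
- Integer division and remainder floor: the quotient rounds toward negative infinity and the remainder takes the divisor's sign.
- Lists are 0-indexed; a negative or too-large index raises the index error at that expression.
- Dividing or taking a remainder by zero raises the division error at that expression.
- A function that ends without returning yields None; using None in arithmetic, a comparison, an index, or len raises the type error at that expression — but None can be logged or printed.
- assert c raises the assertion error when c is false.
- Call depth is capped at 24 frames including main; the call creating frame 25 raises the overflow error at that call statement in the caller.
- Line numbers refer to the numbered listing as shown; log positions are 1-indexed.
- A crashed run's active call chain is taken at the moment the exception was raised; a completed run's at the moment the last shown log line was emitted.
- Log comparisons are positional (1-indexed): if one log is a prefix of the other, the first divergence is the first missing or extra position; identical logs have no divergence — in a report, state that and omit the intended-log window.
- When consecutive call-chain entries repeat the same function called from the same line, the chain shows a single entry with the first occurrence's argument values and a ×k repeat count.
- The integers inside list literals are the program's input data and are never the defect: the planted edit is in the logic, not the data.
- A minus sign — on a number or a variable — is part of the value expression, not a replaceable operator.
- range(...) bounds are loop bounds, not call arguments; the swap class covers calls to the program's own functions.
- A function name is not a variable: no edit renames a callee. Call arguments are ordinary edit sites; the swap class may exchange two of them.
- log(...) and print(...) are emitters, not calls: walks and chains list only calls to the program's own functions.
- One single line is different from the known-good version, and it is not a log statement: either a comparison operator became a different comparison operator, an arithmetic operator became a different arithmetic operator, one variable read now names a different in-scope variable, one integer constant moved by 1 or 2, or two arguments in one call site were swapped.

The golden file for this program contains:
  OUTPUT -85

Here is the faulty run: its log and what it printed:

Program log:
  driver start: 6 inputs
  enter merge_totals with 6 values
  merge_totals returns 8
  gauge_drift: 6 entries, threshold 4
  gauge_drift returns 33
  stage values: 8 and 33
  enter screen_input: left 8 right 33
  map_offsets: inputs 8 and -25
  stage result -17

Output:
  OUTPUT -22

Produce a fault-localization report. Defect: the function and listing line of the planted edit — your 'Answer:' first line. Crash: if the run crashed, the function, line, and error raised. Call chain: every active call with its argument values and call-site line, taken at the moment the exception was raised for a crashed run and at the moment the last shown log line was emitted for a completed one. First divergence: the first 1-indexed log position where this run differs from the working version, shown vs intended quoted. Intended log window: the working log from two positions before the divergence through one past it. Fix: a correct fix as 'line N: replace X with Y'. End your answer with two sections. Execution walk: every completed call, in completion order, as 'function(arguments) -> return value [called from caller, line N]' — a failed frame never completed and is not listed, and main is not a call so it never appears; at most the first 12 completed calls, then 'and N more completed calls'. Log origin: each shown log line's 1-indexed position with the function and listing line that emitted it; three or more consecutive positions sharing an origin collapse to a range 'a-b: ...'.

Answer: the defect is in main at line 40.
Key observation: No log line changed; the fault shows up purely in the output.
Call chain: main.
First divergence: none — the logs agree in full.
Execution walk:
  merge_totals([8, 6, 6, 5, 4, 8]) -> 8  [called from main, line 35]
  gauge_drift([8, 6, 6, 5, 4, 8], 4) -> 33  [called from main, line 36]
  map_offsets(8, -25) -> -17  [called from screen_input, line 29]
  screen_input(8, 33) -> -17  [called from main, line 38]
Log origin:
  1: logged in main at line 34
  2: logged in merge_totals at line 2
  3: logged in merge_totals at line 7
  4: logged in gauge_drift at line 11
  5: logged in gauge_drift at line 16
  6: logged in main at line 37
  7: logged in screen_input at line 26
  8: logged in map_offsets at line 20
  9: logged in main at line 39
A correct fix: line 40: replace `-` with `*`.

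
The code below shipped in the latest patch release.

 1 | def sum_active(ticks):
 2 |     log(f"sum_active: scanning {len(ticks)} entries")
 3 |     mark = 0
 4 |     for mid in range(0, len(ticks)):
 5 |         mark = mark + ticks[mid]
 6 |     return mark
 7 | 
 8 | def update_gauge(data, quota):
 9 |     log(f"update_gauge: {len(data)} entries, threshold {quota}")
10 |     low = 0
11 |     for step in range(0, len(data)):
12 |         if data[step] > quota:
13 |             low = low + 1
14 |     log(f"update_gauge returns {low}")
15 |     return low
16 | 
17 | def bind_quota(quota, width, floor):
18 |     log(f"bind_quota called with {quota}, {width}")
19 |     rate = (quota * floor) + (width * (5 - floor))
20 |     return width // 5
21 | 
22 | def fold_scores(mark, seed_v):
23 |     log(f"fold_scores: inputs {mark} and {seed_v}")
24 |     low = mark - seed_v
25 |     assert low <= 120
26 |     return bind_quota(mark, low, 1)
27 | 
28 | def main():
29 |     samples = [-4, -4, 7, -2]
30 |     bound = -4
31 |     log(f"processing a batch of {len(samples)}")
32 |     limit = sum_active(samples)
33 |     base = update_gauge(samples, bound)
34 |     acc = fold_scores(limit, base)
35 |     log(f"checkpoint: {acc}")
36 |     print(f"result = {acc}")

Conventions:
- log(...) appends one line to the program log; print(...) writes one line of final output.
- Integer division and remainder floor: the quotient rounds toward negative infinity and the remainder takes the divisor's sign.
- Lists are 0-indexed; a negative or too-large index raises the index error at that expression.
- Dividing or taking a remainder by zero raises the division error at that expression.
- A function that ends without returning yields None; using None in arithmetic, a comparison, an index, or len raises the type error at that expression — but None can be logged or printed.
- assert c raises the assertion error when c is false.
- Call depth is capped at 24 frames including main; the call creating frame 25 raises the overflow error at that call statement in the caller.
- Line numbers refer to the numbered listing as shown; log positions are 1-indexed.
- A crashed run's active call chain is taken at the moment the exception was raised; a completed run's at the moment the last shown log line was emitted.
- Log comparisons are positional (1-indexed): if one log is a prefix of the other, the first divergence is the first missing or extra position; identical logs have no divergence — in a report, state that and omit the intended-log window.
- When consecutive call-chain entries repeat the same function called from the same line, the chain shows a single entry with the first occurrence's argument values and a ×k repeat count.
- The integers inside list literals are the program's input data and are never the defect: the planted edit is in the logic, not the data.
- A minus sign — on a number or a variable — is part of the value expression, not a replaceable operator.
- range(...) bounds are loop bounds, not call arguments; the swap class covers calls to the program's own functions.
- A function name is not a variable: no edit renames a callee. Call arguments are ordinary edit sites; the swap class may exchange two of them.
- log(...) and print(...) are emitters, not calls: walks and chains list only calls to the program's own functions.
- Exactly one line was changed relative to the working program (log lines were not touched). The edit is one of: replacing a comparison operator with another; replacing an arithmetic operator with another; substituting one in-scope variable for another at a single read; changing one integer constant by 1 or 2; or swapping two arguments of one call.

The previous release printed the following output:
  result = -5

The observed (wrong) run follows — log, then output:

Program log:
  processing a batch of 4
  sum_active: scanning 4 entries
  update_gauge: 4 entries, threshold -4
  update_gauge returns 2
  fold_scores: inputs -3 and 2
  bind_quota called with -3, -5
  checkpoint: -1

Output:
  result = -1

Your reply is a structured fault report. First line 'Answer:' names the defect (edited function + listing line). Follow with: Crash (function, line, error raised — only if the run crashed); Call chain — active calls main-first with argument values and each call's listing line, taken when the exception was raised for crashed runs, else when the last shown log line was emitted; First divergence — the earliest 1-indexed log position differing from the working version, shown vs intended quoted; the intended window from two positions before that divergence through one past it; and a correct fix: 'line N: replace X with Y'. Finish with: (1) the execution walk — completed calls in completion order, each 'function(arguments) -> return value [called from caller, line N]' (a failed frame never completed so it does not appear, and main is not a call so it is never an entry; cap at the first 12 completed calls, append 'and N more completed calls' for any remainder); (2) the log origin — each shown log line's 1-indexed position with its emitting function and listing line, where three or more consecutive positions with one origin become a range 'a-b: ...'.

Answer: the defect is in bind_quota at line 20.
Core observation: Log line 7 is where behavior first shows: 'checkpoint: -1' appears instead of 'checkpoint: -5'.
Call chain: main.
First divergence: at position 7 the run shows 'checkpoint: -1' where the working version logs 'checkpoint: -5'.
Intended log window:
  5: fold_scores: inputs -3 and 2
  6: bind_quota called with -3, -5
  7: checkpoint: -5
Execution walk:
  sum_active([-4, -4, 7, -2]) -> -3  [called from main, line 32]
  update_gauge([-4, -4, 7, -2], -4) -> 2  [called from main, line 33]
  bind_quota(-3, -5, 1) -> -1  [called from fold_scores, line 26]
  fold_scores(-3, 2) -> -1  [called from main, line 34]
Origin of each log line:
  1 — main, line 31
  2 — sum_active, line 2
  3 — update_gauge, line 9
  4 — update_gauge, line 14
  5 — fold_scores, line 23
  6 — bind_quota, line 18
  7 — main, line 35
A correct fix: line 20: replace `width` with `rate`.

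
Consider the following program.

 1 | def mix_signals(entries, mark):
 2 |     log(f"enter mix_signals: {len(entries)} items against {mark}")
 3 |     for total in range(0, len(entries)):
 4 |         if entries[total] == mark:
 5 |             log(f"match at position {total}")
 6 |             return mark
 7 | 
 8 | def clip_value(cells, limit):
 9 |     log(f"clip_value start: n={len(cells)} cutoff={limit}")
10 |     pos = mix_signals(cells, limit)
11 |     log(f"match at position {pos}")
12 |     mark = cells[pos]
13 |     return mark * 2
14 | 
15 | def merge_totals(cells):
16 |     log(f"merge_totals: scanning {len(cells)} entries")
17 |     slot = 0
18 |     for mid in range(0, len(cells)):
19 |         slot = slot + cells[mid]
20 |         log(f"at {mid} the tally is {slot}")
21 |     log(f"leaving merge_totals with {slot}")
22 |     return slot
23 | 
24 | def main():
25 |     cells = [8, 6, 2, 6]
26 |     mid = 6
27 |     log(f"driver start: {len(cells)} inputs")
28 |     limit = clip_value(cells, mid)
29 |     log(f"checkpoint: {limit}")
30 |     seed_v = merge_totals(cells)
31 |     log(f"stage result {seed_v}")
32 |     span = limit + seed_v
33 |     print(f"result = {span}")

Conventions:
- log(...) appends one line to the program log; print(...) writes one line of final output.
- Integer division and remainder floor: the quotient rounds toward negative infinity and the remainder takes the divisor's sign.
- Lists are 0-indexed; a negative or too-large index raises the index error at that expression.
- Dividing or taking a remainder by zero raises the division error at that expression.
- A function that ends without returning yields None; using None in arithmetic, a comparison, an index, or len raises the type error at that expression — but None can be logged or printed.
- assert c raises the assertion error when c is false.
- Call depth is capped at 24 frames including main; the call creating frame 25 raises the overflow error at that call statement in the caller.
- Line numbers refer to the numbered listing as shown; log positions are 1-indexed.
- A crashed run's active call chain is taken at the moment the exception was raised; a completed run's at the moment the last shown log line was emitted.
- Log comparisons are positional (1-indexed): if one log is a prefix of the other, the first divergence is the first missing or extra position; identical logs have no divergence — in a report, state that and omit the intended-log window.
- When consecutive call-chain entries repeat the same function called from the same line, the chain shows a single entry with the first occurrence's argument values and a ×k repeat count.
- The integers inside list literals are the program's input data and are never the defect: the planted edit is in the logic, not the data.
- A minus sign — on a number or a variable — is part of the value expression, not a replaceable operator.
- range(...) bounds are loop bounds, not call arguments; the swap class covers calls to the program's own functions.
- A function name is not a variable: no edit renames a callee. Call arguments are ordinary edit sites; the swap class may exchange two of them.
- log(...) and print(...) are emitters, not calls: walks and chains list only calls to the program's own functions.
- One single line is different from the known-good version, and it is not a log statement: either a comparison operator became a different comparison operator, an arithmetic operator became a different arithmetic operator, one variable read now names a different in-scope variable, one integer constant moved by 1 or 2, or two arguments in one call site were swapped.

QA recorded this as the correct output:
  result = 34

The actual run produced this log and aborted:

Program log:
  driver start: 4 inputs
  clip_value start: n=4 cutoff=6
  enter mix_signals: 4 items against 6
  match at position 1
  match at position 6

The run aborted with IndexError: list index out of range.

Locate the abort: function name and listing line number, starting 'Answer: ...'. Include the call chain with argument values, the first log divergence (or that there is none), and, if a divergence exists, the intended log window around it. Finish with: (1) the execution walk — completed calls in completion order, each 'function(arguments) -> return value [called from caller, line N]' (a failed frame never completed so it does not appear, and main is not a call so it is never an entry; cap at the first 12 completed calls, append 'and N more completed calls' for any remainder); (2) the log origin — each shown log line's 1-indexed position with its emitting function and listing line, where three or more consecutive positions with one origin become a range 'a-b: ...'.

Answer: the error was raised in clip_value, line 12.
Key fact: The log first diverges at position 5: the faulty run prints 'match at position 6' where the working version prints 'match at position 1'.
Call chain: main -> clip_value([8, 6, 2, 6], 6) (called at line 28).
First divergence: at position 5 the run shows 'match at position 6' where the working version logs 'match at position 1'.
Intended log window:
  3: enter mix_signals: 4 items against 6
  4: match at position 1
  5: match at position 1
  6: checkpoint: 12
Execution walk:
  mix_signals([8, 6, 2, 6], 6) -> 6  [called from clip_value, line 10]
Origin of each log line:
  1 — main, line 27
  2 — clip_value, line 9
  3 — mix_signals, line 2
  4 — mix_signals, line 5
  5 — clip_value, line 11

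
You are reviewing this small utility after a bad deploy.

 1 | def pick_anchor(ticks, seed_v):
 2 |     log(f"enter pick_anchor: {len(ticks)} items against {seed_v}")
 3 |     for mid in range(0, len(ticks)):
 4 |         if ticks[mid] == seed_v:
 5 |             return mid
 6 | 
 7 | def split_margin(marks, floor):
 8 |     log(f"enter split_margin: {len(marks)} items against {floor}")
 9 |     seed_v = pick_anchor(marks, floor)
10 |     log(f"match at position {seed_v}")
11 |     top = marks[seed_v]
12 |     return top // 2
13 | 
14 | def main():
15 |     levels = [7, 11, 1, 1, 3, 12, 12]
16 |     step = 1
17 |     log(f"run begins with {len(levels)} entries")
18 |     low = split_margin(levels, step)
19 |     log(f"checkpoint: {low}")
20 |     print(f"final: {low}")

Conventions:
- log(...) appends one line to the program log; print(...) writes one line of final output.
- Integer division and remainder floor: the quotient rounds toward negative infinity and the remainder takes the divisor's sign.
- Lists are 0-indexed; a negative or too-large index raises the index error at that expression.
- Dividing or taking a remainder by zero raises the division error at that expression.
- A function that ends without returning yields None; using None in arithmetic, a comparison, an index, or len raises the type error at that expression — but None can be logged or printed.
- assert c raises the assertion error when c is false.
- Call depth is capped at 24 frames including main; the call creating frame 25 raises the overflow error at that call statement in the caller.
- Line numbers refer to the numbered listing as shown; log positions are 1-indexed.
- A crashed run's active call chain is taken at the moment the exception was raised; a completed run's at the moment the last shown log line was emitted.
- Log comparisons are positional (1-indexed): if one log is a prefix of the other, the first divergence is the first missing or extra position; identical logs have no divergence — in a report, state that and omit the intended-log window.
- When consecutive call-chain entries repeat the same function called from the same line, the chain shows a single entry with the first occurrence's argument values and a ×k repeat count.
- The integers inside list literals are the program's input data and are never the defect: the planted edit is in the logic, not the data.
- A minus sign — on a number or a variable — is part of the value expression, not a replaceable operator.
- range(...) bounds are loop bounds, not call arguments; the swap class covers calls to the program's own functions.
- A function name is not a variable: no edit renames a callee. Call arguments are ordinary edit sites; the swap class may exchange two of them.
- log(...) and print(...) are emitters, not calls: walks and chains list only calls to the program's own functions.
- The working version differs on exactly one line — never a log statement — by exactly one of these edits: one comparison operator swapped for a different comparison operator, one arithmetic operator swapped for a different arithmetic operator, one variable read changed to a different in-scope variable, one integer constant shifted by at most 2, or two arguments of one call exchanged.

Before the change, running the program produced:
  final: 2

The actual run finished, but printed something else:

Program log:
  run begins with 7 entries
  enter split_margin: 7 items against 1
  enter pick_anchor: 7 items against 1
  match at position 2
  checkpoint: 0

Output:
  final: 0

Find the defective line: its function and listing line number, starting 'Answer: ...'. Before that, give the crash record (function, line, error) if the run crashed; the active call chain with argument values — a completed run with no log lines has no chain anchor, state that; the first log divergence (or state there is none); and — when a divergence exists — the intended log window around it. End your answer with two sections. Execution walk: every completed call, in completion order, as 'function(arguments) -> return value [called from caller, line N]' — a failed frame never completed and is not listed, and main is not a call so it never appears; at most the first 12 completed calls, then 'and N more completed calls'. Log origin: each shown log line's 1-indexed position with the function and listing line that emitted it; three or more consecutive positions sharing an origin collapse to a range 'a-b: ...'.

Answer: the defect is in split_margin at line 12.
Core observation: The log first diverges at position 5: the faulty run prints 'checkpoint: 0' where the working version prints 'checkpoint: 2'.
Call chain: main.
First divergence: position 5 — shown 'checkpoint: 0', intended 'checkpoint: 2'.
Intended log window:
  3: enter pick_anchor: 7 items against 1
  4: match at position 2
  5: checkpoint: 2
Execution walk:
  pick_anchor([7, 11, 1, 1, 3, 12, 12], 1) -> 2  [called from split_margin, line 9]
  split_margin([7, 11, 1, 1, 3, 12, 12], 1) -> 0  [called from main, line 18]
Log origin:
  1: logged in main at line 17
  2: logged in split_margin at line 8
  3: logged in pick_anchor at line 2
  4: logged in split_margin at line 10
  5: logged in main at line 19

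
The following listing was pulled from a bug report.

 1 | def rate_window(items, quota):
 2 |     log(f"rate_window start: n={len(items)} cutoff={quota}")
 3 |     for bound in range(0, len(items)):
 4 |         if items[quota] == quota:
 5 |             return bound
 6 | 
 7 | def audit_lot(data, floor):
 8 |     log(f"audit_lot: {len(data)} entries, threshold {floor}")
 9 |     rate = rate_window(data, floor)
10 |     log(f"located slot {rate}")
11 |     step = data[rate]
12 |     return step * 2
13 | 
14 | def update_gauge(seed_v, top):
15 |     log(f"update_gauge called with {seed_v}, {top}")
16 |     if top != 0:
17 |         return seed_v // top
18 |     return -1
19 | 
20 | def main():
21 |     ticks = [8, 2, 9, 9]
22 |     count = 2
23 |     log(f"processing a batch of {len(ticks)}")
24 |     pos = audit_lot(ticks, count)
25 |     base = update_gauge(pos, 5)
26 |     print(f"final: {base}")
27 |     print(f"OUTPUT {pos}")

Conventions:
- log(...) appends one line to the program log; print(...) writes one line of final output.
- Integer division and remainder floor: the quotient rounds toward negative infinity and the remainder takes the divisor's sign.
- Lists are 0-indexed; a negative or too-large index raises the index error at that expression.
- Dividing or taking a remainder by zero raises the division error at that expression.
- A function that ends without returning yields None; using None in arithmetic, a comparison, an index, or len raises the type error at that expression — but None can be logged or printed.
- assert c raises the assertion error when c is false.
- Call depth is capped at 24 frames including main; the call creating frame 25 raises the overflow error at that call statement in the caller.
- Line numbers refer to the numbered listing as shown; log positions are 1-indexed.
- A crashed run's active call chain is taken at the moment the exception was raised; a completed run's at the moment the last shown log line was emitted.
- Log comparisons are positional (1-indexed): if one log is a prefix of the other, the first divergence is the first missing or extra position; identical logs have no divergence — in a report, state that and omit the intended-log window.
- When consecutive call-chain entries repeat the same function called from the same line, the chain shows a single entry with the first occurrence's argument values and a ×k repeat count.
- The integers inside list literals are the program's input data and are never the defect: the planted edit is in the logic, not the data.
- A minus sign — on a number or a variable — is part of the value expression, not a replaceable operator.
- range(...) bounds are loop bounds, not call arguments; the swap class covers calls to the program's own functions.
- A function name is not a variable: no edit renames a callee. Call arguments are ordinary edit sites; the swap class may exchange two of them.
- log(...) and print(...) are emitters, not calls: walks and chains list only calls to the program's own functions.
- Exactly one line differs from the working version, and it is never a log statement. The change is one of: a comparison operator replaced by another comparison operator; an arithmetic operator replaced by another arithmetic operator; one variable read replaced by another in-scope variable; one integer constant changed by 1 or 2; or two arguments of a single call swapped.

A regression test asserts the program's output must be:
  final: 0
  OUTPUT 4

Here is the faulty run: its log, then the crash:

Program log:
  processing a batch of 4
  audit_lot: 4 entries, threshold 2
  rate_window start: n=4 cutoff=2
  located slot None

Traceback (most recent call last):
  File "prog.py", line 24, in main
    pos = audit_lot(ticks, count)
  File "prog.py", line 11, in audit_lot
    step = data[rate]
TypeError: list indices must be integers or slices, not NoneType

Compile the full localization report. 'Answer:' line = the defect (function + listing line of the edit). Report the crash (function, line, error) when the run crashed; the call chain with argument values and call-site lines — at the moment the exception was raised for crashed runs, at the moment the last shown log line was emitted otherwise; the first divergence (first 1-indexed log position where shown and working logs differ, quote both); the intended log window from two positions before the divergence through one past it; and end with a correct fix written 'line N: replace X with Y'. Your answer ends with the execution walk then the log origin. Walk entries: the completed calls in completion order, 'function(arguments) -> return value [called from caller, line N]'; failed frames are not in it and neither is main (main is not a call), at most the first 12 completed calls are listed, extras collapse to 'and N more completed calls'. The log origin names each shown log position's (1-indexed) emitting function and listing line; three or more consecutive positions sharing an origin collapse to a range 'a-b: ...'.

Answer: the defect is in rate_window at line 4.
Key observation: Log line 4 is where behavior first shows: 'located slot None' appears instead of 'located slot 1'.
Crash: audit_lot, line 11, TypeError.
Call chain: main -> audit_lot([8, 2, 9, 9], 2) (called at line 24).
First divergence: position 4; shown 'located slot None' vs intended 'located slot 1'.
Intended log window:
  2: audit_lot: 4 entries, threshold 2
  3: rate_window start: n=4 cutoff=2
  4: located slot 1
  5: update_gauge called with 4, 5
Execution walk:
  rate_window([8, 2, 9, 9], 2) -> None  [called from audit_lot, line 9]
Log line origins:
  1: from main, line 23
  2: from audit_lot, line 8
  3: from rate_window, line 2
  4: from audit_lot, line 10
A correct fix: line 4: replace `items[quota]` with `items[bound]`.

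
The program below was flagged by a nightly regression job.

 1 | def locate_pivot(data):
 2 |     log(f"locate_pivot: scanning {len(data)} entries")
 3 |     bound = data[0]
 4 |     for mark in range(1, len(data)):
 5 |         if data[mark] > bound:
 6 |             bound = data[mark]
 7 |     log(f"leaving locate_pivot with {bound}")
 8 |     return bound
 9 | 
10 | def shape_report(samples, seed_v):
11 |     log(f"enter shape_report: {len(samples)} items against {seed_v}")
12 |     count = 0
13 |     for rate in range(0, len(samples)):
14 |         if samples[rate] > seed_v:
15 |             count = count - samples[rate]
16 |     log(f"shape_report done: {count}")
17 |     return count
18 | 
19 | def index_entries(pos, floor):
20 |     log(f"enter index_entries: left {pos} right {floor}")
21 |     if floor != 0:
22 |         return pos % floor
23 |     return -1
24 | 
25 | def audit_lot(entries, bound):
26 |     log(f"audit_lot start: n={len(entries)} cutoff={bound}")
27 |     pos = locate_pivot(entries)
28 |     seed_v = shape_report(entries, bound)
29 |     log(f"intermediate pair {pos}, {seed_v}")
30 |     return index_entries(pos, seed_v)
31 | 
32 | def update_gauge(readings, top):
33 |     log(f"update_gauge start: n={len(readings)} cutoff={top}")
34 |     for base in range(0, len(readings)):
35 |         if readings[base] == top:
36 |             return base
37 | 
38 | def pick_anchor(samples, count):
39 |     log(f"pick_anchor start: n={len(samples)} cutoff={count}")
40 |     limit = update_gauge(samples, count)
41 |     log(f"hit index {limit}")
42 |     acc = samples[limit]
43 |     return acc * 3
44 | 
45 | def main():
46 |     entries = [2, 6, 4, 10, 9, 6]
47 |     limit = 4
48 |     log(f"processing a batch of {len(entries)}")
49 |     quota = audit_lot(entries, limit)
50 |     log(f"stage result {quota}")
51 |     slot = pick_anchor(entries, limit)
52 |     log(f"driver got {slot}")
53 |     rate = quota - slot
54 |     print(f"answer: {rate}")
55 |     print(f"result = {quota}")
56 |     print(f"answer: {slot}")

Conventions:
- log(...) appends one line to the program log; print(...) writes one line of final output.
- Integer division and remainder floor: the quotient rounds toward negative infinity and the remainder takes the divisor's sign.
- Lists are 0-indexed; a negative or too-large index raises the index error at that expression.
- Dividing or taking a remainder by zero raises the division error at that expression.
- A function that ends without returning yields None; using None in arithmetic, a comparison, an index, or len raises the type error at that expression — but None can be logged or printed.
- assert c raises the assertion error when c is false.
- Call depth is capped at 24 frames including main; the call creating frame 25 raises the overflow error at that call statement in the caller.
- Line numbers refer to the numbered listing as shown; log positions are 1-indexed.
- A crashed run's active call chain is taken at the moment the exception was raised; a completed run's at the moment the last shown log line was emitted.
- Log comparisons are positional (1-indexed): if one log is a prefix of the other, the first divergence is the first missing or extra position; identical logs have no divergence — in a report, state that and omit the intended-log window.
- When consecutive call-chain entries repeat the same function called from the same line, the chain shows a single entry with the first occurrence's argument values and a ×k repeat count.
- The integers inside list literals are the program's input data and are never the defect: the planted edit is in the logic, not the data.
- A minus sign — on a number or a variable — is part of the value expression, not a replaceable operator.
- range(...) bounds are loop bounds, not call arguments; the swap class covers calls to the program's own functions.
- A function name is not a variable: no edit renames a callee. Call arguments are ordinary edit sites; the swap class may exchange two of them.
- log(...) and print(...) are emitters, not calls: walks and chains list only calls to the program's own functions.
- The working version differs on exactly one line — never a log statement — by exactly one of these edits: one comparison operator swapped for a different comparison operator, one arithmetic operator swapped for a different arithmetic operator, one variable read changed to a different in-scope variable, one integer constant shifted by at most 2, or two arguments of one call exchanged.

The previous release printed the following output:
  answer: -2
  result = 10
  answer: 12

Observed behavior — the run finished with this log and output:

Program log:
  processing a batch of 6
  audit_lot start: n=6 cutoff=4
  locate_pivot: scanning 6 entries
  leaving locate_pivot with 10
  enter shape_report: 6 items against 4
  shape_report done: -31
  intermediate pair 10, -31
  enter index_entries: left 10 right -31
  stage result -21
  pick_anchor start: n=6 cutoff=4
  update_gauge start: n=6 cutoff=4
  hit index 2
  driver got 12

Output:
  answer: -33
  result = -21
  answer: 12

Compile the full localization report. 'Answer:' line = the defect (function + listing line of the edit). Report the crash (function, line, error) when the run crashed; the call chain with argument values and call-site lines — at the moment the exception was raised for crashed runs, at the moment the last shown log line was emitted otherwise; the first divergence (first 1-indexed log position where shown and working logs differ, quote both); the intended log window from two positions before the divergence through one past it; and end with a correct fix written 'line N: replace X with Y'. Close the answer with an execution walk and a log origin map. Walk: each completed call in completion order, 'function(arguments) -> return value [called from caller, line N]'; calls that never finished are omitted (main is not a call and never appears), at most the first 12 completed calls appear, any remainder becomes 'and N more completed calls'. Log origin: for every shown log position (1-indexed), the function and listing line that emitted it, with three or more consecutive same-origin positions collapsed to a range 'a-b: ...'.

Answer: the defect is in shape_report at line 15.
Key observation: Everything matches until log position 6, which reads 'shape_report done: -31' in place of 'shape_report done: 31'.
Call chain: main.
First divergence: position 6; shown 'shape_report done: -31' vs intended 'shape_report done: 31'.
Intended log window:
  4: leaving locate_pivot with 10
  5: enter shape_report: 6 items against 4
  6: shape_report done: 31
  7: intermediate pair 10, 31
Execution walk:
  locate_pivot([2, 6, 4, 10, 9, 6]) -> 10  [called from audit_lot, line 27]
  shape_report([2, 6, 4, 10, 9, 6], 4) -> -31  [called from audit_lot, line 28]
  index_entries(10, -31) -> -21  [called from audit_lot, line 30]
  audit_lot([2, 6, 4, 10, 9, 6], 4) -> -21  [called from main, line 49]
  update_gauge([2, 6, 4, 10, 9, 6], 4) -> 2  [called from pick_anchor, line 40]
  pick_anchor([2, 6, 4, 10, 9, 6], 4) -> 12  [called from main, line 51]
Log line origins:
  1: emitted by main (line 48)
  2: emitted by audit_lot (line 26)
  3: emitted by locate_pivot (line 2)
  4: emitted by locate_pivot (line 7)
  5: emitted by shape_report (line 11)
  6: emitted by shape_report (line 16)
  7: emitted by audit_lot (line 29)
  8: emitted by index_entries (line 20)
  9: emitted by main (line 50)
  10: emitted by pick_anchor (line 39)
  11: emitted by update_gauge (line 33)
  12: emitted by pick_anchor (line 41)
  13: emitted by main (line 52)
A correct fix: line 15: replace `-` with `+`.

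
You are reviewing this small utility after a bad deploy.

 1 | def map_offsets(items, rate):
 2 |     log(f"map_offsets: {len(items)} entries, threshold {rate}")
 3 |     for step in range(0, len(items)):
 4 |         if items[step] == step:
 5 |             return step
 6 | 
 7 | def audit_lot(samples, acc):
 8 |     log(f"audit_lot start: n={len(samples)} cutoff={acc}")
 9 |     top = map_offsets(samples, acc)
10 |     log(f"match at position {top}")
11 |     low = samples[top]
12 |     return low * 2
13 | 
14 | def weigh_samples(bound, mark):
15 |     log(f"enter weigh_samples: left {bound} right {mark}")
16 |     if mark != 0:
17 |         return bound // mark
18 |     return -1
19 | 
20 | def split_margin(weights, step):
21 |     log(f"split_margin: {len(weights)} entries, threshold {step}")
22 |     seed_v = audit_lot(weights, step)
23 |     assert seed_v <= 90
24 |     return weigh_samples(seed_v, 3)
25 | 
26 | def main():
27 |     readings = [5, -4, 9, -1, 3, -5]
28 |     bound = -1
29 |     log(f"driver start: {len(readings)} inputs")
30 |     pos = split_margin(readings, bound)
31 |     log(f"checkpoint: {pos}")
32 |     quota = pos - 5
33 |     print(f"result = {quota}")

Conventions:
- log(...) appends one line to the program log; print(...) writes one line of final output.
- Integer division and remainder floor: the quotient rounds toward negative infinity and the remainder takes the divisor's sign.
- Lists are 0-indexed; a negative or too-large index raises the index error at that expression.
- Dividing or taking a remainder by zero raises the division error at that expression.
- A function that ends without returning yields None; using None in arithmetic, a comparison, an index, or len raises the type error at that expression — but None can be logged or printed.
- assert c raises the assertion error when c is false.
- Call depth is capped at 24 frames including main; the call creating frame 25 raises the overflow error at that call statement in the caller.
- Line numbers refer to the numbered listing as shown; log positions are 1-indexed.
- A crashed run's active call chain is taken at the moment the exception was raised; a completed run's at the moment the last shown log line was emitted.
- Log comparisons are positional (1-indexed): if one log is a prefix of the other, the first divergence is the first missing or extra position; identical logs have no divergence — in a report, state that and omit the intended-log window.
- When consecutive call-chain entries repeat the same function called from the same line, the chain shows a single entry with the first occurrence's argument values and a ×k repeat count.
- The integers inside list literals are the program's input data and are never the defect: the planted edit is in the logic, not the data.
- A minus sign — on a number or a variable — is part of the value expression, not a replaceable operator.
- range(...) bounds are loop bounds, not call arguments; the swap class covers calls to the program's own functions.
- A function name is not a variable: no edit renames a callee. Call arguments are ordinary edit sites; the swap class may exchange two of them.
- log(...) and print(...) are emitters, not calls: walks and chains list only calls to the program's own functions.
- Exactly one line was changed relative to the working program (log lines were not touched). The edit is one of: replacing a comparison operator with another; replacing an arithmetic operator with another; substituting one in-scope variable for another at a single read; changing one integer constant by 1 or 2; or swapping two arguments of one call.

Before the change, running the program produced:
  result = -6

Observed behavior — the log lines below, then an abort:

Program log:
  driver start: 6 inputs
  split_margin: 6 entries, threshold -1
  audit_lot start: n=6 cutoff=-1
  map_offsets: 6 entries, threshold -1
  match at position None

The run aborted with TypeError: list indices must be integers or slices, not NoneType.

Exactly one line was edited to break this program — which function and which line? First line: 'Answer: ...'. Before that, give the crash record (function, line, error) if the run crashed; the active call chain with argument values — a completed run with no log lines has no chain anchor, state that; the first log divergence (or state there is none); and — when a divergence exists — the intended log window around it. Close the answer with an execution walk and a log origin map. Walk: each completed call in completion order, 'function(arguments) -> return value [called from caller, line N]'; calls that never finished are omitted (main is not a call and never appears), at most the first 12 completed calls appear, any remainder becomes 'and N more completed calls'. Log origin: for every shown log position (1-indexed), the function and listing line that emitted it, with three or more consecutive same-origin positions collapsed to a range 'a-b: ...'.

Answer: the defect is in map_offsets at line 4.
The tell: The earliest visible damage is log position 5 — 'match at position None' rather than the intended 'match at position 3'.
Crash: audit_lot, line 11, TypeError.
Call chain: main -> split_margin([5, -4, 9, -1, 3, -5], -1) (called at line 30) -> audit_lot([5, -4, 9, -1, 3, -5], -1) (called at line 22).
First divergence: position 5 — the shown line 'match at position None' should read 'match at position 3'.
Intended log window:
  3: audit_lot start: n=6 cutoff=-1
  4: map_offsets: 6 entries, threshold -1
  5: match at position 3
  6: enter weigh_samples: left -2 right 3
Execution walk:
  map_offsets([5, -4, 9, -1, 3, -5], -1) -> None  [called from audit_lot, line 9]
Origin of each log line:
  1 — main, line 29
  2 — split_margin, line 21
  3 — audit_lot, line 8
  4 — map_offsets, line 2
  5 — audit_lot, line 10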